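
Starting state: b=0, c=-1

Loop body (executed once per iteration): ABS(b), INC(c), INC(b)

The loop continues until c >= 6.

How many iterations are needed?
7

Tracing iterations:
Initial: b=0, c=-1
After iteration 1: b=1, c=0
After iteration 2: b=2, c=1
After iteration 3: b=3, c=2
After iteration 4: b=4, c=3
After iteration 5: b=5, c=4
After iteration 6: b=6, c=5
After iteration 7: b=7, c=6
c >= 6 now holds, so the loop exits after 7 iterations.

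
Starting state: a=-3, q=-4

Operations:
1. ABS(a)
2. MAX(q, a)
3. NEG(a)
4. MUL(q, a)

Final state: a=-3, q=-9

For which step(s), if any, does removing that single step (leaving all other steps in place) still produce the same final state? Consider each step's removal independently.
None - removing any single step changes the final result

Testing removal of each single step:
Without step 1: final = a=3, q=-9 (different)
Without step 2: final = a=-3, q=12 (different)
Without step 3: final = a=3, q=9 (different)
Without step 4: final = a=-3, q=3 (different)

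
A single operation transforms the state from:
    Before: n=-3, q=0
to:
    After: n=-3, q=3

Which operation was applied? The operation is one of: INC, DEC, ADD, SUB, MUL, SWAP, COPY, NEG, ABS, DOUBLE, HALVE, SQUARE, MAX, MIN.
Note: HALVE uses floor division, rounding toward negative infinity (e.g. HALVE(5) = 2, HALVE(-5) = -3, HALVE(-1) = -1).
SUB(q, n)

Analyzing the change:
Before: n=-3, q=0
After: n=-3, q=3
Variable q changed from 0 to 3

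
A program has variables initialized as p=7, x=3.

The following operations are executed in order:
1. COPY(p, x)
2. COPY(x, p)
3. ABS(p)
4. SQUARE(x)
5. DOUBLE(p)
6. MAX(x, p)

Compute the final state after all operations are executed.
{p: 6, x: 9}

Step-by-step execution:
Initial: p=7, x=3
After step 1 (COPY(p, x)): p=3, x=3
After step 2 (COPY(x, p)): p=3, x=3
After step 3 (ABS(p)): p=3, x=3
After step 4 (SQUARE(x)): p=3, x=9
After step 5 (DOUBLE(p)): p=6, x=9
After step 6 (MAX(x, p)): p=6, x=9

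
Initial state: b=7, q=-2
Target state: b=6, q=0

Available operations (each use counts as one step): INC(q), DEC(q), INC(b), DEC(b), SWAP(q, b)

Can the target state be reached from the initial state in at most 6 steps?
Yes

Path (3 steps): INC(q) → INC(q) → DEC(b)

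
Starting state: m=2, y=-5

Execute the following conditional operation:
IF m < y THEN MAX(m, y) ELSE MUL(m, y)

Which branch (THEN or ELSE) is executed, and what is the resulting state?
Branch: ELSE, Final state: m=-10, y=-5

Evaluating condition: m < y
m = 2, y = -5
Condition is False, so ELSE branch executes
After MUL(m, y): m=-10, y=-5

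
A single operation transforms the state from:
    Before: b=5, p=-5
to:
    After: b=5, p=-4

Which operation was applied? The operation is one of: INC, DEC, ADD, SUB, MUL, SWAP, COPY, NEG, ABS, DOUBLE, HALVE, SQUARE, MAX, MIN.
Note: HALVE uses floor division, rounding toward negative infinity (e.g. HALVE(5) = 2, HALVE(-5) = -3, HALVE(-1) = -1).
INC(p)

Analyzing the change:
Before: b=5, p=-5
After: b=5, p=-4
Variable p changed from -5 to -4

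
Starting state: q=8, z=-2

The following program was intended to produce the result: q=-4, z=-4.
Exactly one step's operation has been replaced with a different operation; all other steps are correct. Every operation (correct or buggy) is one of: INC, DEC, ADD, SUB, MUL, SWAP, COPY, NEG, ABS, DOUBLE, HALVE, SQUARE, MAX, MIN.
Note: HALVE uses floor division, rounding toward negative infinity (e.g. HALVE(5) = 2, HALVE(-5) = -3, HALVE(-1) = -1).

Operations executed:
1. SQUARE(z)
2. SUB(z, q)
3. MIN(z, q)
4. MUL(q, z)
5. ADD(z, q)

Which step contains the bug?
Step 5

Trace with buggy code:
Initial: q=8, z=-2
After step 1: q=8, z=4
After step 2: q=8, z=-4
After step 3: q=8, z=-4
After step 4: q=-32, z=-4
After step 5: q=-32, z=-36
Actual final q=-32, z=-36 ≠ expected q=-4, z=-4.
Step 5 is the only position where a single-operation replacement can produce the expected result.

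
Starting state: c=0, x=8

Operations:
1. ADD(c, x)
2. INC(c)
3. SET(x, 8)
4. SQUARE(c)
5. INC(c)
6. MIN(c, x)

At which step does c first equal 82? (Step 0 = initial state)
Step 5

Tracing c:
Initial: c = 0
After step 1: c = 8
After step 2: c = 9
After step 3: c = 9
After step 4: c = 81
After step 5: c = 82 ← first occurrence
After step 6: c = 8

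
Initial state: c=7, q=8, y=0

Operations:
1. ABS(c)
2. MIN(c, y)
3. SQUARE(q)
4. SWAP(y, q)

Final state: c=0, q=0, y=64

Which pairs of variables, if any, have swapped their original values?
None

Comparing initial and final values:
c: 7 → 0
q: 8 → 0
y: 0 → 64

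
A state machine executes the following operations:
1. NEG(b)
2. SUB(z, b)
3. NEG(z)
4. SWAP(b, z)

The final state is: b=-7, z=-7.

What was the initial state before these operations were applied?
b=7, z=0

Working backwards:
Final state: b=-7, z=-7
Before step 4 (SWAP(b, z)): b=-7, z=-7
Before step 3 (NEG(z)): b=-7, z=7
Before step 2 (SUB(z, b)): b=-7, z=0
Before step 1 (NEG(b)): b=7, z=0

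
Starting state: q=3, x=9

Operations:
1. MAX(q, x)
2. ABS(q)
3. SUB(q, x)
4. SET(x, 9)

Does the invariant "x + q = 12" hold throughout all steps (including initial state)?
No, violated after step 1

The invariant is violated after step 1.

State at each step:
Initial: q=3, x=9
After step 1: q=9, x=9
After step 2: q=9, x=9
After step 3: q=0, x=9
After step 4: q=0, x=9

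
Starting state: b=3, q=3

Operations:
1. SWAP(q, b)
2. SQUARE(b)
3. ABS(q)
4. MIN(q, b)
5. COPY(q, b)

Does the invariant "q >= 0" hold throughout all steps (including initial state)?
Yes

The invariant holds at every step.

State at each step:
Initial: b=3, q=3
After step 1: b=3, q=3
After step 2: b=9, q=3
After step 3: b=9, q=3
After step 4: b=9, q=3
After step 5: b=9, q=9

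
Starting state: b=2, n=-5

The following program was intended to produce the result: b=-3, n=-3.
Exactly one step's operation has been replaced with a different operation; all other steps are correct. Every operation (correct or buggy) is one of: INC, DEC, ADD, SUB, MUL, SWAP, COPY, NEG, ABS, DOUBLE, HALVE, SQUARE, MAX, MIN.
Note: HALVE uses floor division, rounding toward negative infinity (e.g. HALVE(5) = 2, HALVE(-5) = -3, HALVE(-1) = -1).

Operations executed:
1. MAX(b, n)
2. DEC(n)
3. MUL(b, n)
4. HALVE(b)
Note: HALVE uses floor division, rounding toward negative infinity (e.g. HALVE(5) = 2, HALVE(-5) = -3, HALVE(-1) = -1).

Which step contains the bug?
Step 2

Trace with buggy code:
Initial: b=2, n=-5
After step 1: b=2, n=-5
After step 2: b=2, n=-6
After step 3: b=-12, n=-6
After step 4: b=-6, n=-6
Actual final b=-6, n=-6 ≠ expected b=-3, n=-3.
Step 2 is the only position where a single-operation replacement can produce the expected result.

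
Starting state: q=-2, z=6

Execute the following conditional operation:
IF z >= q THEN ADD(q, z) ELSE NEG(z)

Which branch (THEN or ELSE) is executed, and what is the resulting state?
Branch: THEN, Final state: q=4, z=6

Evaluating condition: z >= q
z = 6, q = -2
Condition is True, so THEN branch executes
After ADD(q, z): q=4, z=6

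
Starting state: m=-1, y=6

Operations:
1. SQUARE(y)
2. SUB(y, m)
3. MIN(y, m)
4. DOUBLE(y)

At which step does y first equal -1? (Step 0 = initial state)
Step 3

Tracing y:
Initial: y = 6
After step 1: y = 36
After step 2: y = 37
After step 3: y = -1 ← first occurrence
After step 4: y = -2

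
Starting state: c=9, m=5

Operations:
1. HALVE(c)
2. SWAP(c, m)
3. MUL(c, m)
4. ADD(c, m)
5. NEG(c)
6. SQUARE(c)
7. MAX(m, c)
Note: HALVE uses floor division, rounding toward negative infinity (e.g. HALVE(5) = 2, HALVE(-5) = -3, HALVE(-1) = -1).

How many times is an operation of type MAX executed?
1

Counting MAX operations:
Step 7: MAX(m, c) ← MAX
Total: 1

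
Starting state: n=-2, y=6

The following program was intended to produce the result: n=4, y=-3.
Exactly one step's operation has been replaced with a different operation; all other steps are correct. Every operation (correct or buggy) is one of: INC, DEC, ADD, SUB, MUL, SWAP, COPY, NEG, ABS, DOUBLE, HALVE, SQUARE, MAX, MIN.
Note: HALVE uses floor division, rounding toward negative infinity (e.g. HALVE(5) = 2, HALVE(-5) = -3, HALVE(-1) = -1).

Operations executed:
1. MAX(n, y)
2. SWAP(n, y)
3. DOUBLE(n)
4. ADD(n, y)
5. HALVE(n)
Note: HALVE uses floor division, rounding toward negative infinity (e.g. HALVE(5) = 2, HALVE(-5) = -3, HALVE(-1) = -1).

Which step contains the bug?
Step 1

Trace with buggy code:
Initial: n=-2, y=6
After step 1: n=6, y=6
After step 2: n=6, y=6
After step 3: n=12, y=6
After step 4: n=18, y=6
After step 5: n=9, y=6
Actual final n=9, y=6 ≠ expected n=4, y=-3.
Step 1 is the only position where a single-operation replacement can produce the expected result.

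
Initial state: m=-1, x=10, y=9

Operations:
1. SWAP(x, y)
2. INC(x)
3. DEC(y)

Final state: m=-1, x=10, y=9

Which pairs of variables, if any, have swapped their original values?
None

Comparing initial and final values:
y: 9 → 9
m: -1 → -1
x: 10 → 10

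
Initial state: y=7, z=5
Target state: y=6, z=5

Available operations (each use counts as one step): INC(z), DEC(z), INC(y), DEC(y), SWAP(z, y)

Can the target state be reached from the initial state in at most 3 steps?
Yes

Path (1 step): DEC(y)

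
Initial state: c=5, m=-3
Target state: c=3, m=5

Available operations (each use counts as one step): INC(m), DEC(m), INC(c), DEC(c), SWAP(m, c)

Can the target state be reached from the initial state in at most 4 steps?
No

The target state cannot be reached within 4 steps.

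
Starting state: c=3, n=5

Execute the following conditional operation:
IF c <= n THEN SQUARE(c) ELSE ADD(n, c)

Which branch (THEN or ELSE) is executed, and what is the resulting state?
Branch: THEN, Final state: c=9, n=5

Evaluating condition: c <= n
c = 3, n = 5
Condition is True, so THEN branch executes
After SQUARE(c): c=9, n=5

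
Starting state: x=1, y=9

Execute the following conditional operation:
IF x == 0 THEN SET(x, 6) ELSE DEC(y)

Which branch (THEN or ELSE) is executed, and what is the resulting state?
Branch: ELSE, Final state: x=1, y=8

Evaluating condition: x == 0
x = 1
Condition is False, so ELSE branch executes
After DEC(y): x=1, y=8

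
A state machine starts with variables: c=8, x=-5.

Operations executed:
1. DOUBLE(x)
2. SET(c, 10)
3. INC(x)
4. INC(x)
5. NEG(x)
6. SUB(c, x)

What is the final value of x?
x = 8

Tracing execution:
Step 1: DOUBLE(x) → x = -10
Step 2: SET(c, 10) → x = -10
Step 3: INC(x) → x = -9
Step 4: INC(x) → x = -8
Step 5: NEG(x) → x = 8
Step 6: SUB(c, x) → x = 8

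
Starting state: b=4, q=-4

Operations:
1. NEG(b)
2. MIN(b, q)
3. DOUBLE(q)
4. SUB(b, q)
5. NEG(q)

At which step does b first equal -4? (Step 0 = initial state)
Step 1

Tracing b:
Initial: b = 4
After step 1: b = -4 ← first occurrence
After step 2: b = -4
After step 3: b = -4
After step 4: b = 4
After step 5: b = 4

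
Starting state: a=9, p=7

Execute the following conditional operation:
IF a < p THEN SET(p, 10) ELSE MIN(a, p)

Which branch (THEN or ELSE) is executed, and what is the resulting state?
Branch: ELSE, Final state: a=7, p=7

Evaluating condition: a < p
a = 9, p = 7
Condition is False, so ELSE branch executes
After MIN(a, p): a=7, p=7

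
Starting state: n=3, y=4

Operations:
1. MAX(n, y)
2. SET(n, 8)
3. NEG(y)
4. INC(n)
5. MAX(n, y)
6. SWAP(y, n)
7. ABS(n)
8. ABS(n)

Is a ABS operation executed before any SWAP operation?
No

First ABS: step 7
First SWAP: step 6
Since 7 > 6, SWAP comes first.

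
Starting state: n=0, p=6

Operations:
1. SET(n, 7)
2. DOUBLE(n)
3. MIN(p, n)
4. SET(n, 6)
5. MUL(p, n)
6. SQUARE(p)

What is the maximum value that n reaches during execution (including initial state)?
14

Values of n at each step:
Initial: n = 0
After step 1: n = 7
After step 2: n = 14 ← maximum
After step 3: n = 14
After step 4: n = 6
After step 5: n = 6
After step 6: n = 6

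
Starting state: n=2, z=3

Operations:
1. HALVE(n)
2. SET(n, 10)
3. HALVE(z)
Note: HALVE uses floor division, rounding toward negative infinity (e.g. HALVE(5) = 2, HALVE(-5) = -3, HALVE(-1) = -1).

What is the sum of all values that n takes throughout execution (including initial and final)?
23

Values of n at each step:
Initial: n = 2
After step 1: n = 1
After step 2: n = 10
After step 3: n = 10
Sum = 2 + 1 + 10 + 10 = 23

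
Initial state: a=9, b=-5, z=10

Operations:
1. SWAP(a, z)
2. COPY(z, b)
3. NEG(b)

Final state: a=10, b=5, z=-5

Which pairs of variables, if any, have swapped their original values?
None

Comparing initial and final values:
b: -5 → 5
z: 10 → -5
a: 9 → 10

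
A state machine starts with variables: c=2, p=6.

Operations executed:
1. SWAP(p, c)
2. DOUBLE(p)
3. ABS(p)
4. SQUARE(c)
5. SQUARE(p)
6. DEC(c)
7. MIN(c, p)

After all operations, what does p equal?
p = 16

Tracing execution:
Step 1: SWAP(p, c) → p = 2
Step 2: DOUBLE(p) → p = 4
Step 3: ABS(p) → p = 4
Step 4: SQUARE(c) → p = 4
Step 5: SQUARE(p) → p = 16
Step 6: DEC(c) → p = 16
Step 7: MIN(c, p) → p = 16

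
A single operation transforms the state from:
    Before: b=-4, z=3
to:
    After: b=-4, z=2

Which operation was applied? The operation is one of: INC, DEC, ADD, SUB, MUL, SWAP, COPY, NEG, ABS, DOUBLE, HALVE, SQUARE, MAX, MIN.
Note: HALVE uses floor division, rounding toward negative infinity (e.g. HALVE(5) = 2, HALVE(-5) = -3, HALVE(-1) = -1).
DEC(z)

Analyzing the change:
Before: b=-4, z=3
After: b=-4, z=2
Variable z changed from 3 to 2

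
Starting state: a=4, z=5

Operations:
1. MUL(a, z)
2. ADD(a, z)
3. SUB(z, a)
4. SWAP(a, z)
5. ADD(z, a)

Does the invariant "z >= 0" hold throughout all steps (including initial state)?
No, violated after step 3

The invariant is violated after step 3.

State at each step:
Initial: a=4, z=5
After step 1: a=20, z=5
After step 2: a=25, z=5
After step 3: a=25, z=-20
After step 4: a=-20, z=25
After step 5: a=-20, z=5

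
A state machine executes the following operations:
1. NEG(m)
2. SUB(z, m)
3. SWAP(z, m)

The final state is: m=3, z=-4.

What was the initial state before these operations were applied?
m=4, z=-1

Working backwards:
Final state: m=3, z=-4
Before step 3 (SWAP(z, m)): m=-4, z=3
Before step 2 (SUB(z, m)): m=-4, z=-1
Before step 1 (NEG(m)): m=4, z=-1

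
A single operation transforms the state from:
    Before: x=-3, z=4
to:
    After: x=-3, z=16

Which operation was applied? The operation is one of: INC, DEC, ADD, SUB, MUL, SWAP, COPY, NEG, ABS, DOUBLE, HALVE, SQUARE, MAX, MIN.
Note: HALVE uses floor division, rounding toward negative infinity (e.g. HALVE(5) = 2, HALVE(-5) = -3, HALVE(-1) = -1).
SQUARE(z)

Analyzing the change:
Before: x=-3, z=4
After: x=-3, z=16
Variable z changed from 4 to 16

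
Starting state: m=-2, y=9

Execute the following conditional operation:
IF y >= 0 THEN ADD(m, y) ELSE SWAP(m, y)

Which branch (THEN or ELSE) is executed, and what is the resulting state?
Branch: THEN, Final state: m=7, y=9

Evaluating condition: y >= 0
y = 9
Condition is True, so THEN branch executes
After ADD(m, y): m=7, y=9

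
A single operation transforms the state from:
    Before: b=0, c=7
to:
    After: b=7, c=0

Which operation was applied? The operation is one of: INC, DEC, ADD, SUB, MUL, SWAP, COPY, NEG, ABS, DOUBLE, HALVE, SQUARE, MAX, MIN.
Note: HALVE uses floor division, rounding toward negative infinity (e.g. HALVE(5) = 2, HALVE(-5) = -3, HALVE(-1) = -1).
SWAP(c, b)

Analyzing the change:
Before: b=0, c=7
After: b=7, c=0
Variable c changed from 7 to 0
Variable b changed from 0 to 7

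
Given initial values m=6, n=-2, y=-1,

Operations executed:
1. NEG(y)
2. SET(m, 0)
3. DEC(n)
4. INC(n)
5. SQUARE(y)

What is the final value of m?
m = 0

Tracing execution:
Step 1: NEG(y) → m = 6
Step 2: SET(m, 0) → m = 0
Step 3: DEC(n) → m = 0
Step 4: INC(n) → m = 0
Step 5: SQUARE(y) → m = 0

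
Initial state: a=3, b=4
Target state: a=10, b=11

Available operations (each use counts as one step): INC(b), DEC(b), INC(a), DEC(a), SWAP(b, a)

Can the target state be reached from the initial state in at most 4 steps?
No

The target state cannot be reached within 4 steps.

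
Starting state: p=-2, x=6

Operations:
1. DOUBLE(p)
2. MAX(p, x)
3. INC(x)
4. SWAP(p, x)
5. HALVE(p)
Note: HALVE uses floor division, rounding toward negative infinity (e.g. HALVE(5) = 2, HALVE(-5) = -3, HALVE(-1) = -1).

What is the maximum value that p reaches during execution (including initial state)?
7

Values of p at each step:
Initial: p = -2
After step 1: p = -4
After step 2: p = 6
After step 3: p = 6
After step 4: p = 7 ← maximum
After step 5: p = 3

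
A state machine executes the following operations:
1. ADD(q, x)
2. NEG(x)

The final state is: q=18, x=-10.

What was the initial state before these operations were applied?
q=8, x=10

Working backwards:
Final state: q=18, x=-10
Before step 2 (NEG(x)): q=18, x=10
Before step 1 (ADD(q, x)): q=8, x=10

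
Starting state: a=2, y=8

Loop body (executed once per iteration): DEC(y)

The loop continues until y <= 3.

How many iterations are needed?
5

Tracing iterations:
Initial: a=2, y=8
After iteration 1: a=2, y=7
After iteration 2: a=2, y=6
After iteration 3: a=2, y=5
After iteration 4: a=2, y=4
After iteration 5: a=2, y=3
y <= 3 now holds, so the loop exits after 5 iterations.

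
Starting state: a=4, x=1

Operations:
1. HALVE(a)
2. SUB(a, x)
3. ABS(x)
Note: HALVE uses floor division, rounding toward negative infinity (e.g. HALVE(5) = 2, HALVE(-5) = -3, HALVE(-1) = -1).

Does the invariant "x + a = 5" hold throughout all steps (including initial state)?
No, violated after step 1

The invariant is violated after step 1.

State at each step:
Initial: a=4, x=1
After step 1: a=2, x=1
After step 2: a=1, x=1
After step 3: a=1, x=1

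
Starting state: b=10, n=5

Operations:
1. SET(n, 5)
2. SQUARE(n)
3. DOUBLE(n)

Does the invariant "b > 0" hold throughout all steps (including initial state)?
Yes

The invariant holds at every step.

State at each step:
Initial: b=10, n=5
After step 1: b=10, n=5
After step 2: b=10, n=25
After step 3: b=10, n=50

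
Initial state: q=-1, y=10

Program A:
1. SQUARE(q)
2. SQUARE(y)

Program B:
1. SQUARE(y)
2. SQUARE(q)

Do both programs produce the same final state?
Yes

Program A final state: q=1, y=100
Program B final state: q=1, y=100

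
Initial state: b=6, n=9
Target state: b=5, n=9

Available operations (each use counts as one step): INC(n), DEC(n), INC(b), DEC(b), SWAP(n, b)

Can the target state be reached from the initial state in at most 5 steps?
Yes

Path (1 step): DEC(b)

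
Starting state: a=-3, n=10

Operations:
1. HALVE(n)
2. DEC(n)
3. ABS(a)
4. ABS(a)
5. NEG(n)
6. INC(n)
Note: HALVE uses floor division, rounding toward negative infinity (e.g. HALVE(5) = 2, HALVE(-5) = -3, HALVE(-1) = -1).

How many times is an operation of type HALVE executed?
1

Counting HALVE operations:
Step 1: HALVE(n) ← HALVE
Total: 1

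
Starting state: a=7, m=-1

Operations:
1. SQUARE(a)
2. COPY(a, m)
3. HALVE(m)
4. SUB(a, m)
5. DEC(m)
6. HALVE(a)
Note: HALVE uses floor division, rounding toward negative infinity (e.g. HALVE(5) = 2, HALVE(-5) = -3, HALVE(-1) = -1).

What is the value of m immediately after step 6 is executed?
m = -2

Tracing m through execution:
Initial: m = -1
After step 1 (SQUARE(a)): m = -1
After step 2 (COPY(a, m)): m = -1
After step 3 (HALVE(m)): m = -1
After step 4 (SUB(a, m)): m = -1
After step 5 (DEC(m)): m = -2
After step 6 (HALVE(a)): m = -2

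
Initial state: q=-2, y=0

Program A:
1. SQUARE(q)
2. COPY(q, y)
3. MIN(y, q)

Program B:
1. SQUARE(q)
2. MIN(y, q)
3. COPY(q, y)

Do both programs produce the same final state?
Yes

Program A final state: q=0, y=0
Program B final state: q=0, y=0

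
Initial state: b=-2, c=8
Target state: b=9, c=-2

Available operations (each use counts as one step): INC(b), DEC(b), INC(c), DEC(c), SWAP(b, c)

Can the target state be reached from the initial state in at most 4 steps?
Yes

Path (2 steps): INC(c) → SWAP(b, c)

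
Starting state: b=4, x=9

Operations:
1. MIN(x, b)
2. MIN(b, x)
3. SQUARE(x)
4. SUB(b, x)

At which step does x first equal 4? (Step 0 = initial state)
Step 1

Tracing x:
Initial: x = 9
After step 1: x = 4 ← first occurrence
After step 2: x = 4
After step 3: x = 16
After step 4: x = 16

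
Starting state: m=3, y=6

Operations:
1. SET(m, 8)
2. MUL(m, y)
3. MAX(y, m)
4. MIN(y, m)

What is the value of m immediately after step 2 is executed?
m = 48

Tracing m through execution:
Initial: m = 3
After step 1 (SET(m, 8)): m = 8
After step 2 (MUL(m, y)): m = 48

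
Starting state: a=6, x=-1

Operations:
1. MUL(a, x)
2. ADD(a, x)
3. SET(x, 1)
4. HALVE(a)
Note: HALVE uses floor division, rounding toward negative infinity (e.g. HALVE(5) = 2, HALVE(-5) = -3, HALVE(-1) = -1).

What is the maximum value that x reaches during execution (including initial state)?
1

Values of x at each step:
Initial: x = -1
After step 1: x = -1
After step 2: x = -1
After step 3: x = 1 ← maximum
After step 4: x = 1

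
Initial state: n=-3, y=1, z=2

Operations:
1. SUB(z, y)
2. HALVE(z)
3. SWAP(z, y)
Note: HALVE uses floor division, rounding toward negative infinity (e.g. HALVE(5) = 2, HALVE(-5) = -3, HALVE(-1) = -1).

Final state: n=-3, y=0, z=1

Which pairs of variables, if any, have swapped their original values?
None

Comparing initial and final values:
y: 1 → 0
z: 2 → 1
n: -3 → -3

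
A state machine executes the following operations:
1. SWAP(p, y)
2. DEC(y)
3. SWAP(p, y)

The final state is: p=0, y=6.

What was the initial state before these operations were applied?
p=1, y=6

Working backwards:
Final state: p=0, y=6
Before step 3 (SWAP(p, y)): p=6, y=0
Before step 2 (DEC(y)): p=6, y=1
Before step 1 (SWAP(p, y)): p=1, y=6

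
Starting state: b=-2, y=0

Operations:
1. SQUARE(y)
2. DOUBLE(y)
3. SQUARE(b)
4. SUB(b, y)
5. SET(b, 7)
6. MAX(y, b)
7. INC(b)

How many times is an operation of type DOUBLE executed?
1

Counting DOUBLE operations:
Step 2: DOUBLE(y) ← DOUBLE
Total: 1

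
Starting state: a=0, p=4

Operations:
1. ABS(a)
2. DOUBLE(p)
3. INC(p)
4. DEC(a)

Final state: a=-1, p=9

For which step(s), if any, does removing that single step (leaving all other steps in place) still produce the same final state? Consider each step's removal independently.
Step(s) 1

Testing removal of each single step:
Without step 1: final = a=-1, p=9 (same)
Without step 2: final = a=-1, p=5 (different)
Without step 3: final = a=-1, p=8 (different)
Without step 4: final = a=0, p=9 (different)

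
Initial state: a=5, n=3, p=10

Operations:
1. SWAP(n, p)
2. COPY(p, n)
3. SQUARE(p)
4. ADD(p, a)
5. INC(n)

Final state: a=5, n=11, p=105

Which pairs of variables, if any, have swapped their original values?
None

Comparing initial and final values:
n: 3 → 11
a: 5 → 5
p: 10 → 105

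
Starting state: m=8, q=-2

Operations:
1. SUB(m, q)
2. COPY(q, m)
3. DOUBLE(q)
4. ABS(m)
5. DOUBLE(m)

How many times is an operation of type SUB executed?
1

Counting SUB operations:
Step 1: SUB(m, q) ← SUB
Total: 1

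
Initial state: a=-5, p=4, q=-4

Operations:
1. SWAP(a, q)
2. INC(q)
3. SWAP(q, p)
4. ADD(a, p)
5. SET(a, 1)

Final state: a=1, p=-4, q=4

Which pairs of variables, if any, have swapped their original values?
(q, p)

Comparing initial and final values:
q: -4 → 4
a: -5 → 1
p: 4 → -4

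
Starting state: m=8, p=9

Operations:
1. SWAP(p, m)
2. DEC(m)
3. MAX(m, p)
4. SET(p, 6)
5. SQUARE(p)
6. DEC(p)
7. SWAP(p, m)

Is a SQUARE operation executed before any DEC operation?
No

First SQUARE: step 5
First DEC: step 2
Since 5 > 2, DEC comes first.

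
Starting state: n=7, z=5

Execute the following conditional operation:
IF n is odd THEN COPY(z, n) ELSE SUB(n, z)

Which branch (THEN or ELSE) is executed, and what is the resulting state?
Branch: THEN, Final state: n=7, z=7

Evaluating condition: n is odd
Condition is True, so THEN branch executes
After COPY(z, n): n=7, z=7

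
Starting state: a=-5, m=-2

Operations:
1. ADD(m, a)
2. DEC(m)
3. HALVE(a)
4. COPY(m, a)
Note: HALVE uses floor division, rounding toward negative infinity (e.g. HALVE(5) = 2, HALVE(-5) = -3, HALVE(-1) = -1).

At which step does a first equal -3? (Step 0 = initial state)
Step 3

Tracing a:
Initial: a = -5
After step 1: a = -5
After step 2: a = -5
After step 3: a = -3 ← first occurrence
After step 4: a = -3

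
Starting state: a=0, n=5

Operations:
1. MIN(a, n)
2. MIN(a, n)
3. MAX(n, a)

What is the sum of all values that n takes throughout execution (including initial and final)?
20

Values of n at each step:
Initial: n = 5
After step 1: n = 5
After step 2: n = 5
After step 3: n = 5
Sum = 5 + 5 + 5 + 5 = 20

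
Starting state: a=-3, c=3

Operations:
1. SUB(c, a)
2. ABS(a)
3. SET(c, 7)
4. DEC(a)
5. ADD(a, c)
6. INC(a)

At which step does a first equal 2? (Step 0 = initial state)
Step 4

Tracing a:
Initial: a = -3
After step 1: a = -3
After step 2: a = 3
After step 3: a = 3
After step 4: a = 2 ← first occurrence
After step 5: a = 9
After step 6: a = 10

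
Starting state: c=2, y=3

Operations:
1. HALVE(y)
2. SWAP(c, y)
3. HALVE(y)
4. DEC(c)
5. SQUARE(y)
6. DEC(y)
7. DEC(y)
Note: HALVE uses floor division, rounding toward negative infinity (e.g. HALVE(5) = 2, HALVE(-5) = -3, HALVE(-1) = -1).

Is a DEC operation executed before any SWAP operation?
No

First DEC: step 4
First SWAP: step 2
Since 4 > 2, SWAP comes first.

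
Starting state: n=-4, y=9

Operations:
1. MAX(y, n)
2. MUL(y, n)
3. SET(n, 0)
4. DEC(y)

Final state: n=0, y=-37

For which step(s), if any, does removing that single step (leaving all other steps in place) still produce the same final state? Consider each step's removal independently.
Step(s) 1

Testing removal of each single step:
Without step 1: final = n=0, y=-37 (same)
Without step 2: final = n=0, y=8 (different)
Without step 3: final = n=-4, y=-37 (different)
Without step 4: final = n=0, y=-36 (different)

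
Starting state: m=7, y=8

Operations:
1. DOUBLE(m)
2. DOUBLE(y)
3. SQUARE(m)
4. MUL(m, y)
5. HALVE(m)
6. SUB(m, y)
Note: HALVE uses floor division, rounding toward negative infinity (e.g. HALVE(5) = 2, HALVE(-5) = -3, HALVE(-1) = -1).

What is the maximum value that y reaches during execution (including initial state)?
16

Values of y at each step:
Initial: y = 8
After step 1: y = 8
After step 2: y = 16 ← maximum
After step 3: y = 16
After step 4: y = 16
After step 5: y = 16
After step 6: y = 16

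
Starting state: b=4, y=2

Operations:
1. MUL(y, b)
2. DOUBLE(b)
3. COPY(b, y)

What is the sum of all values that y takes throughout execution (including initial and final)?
26

Values of y at each step:
Initial: y = 2
After step 1: y = 8
After step 2: y = 8
After step 3: y = 8
Sum = 2 + 8 + 8 + 8 = 26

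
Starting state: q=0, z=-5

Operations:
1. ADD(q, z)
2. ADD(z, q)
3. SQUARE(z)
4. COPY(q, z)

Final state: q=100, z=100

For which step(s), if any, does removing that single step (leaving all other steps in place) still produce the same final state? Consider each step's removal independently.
None - removing any single step changes the final result

Testing removal of each single step:
Without step 1: final = q=25, z=25 (different)
Without step 2: final = q=25, z=25 (different)
Without step 3: final = q=-10, z=-10 (different)
Without step 4: final = q=-5, z=100 (different)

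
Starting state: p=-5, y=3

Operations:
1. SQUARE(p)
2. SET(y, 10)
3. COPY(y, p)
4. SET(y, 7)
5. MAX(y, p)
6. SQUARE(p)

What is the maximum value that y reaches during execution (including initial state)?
25

Values of y at each step:
Initial: y = 3
After step 1: y = 3
After step 2: y = 10
After step 3: y = 25 ← maximum
After step 4: y = 7
After step 5: y = 25
After step 6: y = 25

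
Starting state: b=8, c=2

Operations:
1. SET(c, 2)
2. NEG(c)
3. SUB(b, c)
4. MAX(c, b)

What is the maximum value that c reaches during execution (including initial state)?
10

Values of c at each step:
Initial: c = 2
After step 1: c = 2
After step 2: c = -2
After step 3: c = -2
After step 4: c = 10 ← maximum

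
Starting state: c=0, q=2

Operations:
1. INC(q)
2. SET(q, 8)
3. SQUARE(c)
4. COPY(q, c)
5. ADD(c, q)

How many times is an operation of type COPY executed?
1

Counting COPY operations:
Step 4: COPY(q, c) ← COPY
Total: 1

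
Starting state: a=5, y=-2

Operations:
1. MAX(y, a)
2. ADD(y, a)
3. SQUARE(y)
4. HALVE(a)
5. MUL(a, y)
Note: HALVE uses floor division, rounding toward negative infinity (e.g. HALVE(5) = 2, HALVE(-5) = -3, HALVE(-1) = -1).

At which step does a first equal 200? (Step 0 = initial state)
Step 5

Tracing a:
Initial: a = 5
After step 1: a = 5
After step 2: a = 5
After step 3: a = 5
After step 4: a = 2
After step 5: a = 200 ← first occurrence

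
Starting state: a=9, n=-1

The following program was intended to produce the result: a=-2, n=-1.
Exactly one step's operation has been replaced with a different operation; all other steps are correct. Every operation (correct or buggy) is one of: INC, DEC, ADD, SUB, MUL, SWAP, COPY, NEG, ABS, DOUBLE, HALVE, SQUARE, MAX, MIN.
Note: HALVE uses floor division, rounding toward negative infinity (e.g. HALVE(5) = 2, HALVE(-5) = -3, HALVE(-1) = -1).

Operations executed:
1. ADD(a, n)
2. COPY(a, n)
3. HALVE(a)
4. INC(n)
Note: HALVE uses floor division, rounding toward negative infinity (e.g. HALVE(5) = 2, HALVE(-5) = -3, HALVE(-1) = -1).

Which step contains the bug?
Step 4

Trace with buggy code:
Initial: a=9, n=-1
After step 1: a=8, n=-1
After step 2: a=-1, n=-1
After step 3: a=-1, n=-1
After step 4: a=-1, n=0
Actual final a=-1, n=0 ≠ expected a=-2, n=-1.
Step 4 is the only position where a single-operation replacement can produce the expected result.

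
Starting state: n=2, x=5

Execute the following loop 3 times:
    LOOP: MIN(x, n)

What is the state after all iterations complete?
n=2, x=2

Iteration trace:
Start: n=2, x=5
After iteration 1: n=2, x=2
After iteration 2: n=2, x=2
After iteration 3: n=2, x=2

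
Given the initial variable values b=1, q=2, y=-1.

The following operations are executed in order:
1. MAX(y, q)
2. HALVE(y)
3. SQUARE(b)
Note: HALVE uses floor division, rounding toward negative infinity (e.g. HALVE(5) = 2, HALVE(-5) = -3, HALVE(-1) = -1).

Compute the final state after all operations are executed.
{b: 1, q: 2, y: 1}

Step-by-step execution:
Initial: b=1, q=2, y=-1
After step 1 (MAX(y, q)): b=1, q=2, y=2
After step 2 (HALVE(y)): b=1, q=2, y=1
After step 3 (SQUARE(b)): b=1, q=2, y=1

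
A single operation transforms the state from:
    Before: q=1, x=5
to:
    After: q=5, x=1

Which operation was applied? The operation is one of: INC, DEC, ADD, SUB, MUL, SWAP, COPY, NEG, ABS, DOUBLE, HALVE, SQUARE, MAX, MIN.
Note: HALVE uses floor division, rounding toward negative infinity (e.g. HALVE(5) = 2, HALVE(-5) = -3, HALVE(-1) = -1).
SWAP(x, q)

Analyzing the change:
Before: q=1, x=5
After: q=5, x=1
Variable x changed from 5 to 1
Variable q changed from 1 to 5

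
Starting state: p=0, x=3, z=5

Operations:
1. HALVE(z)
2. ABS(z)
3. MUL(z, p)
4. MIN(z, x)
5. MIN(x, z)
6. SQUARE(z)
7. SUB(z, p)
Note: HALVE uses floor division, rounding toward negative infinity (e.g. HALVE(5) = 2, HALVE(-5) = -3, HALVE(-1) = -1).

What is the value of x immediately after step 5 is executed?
x = 0

Tracing x through execution:
Initial: x = 3
After step 1 (HALVE(z)): x = 3
After step 2 (ABS(z)): x = 3
After step 3 (MUL(z, p)): x = 3
After step 4 (MIN(z, x)): x = 3
After step 5 (MIN(x, z)): x = 0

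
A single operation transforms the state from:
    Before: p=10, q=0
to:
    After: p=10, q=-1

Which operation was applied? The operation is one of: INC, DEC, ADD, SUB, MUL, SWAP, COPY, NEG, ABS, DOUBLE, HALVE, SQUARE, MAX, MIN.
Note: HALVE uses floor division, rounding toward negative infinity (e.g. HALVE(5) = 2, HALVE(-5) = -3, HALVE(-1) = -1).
DEC(q)

Analyzing the change:
Before: p=10, q=0
After: p=10, q=-1
Variable q changed from 0 to -1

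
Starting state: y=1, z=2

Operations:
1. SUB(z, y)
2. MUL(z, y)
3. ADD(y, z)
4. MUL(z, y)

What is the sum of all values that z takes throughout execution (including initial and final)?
7

Values of z at each step:
Initial: z = 2
After step 1: z = 1
After step 2: z = 1
After step 3: z = 1
After step 4: z = 2
Sum = 2 + 1 + 1 + 1 + 2 = 7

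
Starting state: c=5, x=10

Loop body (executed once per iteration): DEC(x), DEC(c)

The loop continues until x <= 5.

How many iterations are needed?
5

Tracing iterations:
Initial: c=5, x=10
After iteration 1: c=4, x=9
After iteration 2: c=3, x=8
After iteration 3: c=2, x=7
After iteration 4: c=1, x=6
After iteration 5: c=0, x=5
x <= 5 now holds, so the loop exits after 5 iterations.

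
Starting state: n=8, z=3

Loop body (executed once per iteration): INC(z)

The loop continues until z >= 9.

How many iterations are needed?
6

Tracing iterations:
Initial: n=8, z=3
After iteration 1: n=8, z=4
After iteration 2: n=8, z=5
After iteration 3: n=8, z=6
After iteration 4: n=8, z=7
After iteration 5: n=8, z=8
After iteration 6: n=8, z=9
z >= 9 now holds, so the loop exits after 6 iterations.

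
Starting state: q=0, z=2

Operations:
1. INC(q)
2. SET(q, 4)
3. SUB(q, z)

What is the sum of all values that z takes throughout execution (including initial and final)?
8

Values of z at each step:
Initial: z = 2
After step 1: z = 2
After step 2: z = 2
After step 3: z = 2
Sum = 2 + 2 + 2 + 2 = 8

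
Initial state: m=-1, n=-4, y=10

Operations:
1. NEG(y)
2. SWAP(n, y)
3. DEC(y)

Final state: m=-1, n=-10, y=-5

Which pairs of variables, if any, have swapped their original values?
None

Comparing initial and final values:
y: 10 → -5
m: -1 → -1
n: -4 → -10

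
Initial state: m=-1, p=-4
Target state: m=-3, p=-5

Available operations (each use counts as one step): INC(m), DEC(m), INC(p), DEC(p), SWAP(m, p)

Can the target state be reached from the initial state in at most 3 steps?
Yes

Path (3 steps): DEC(m) → DEC(m) → DEC(p)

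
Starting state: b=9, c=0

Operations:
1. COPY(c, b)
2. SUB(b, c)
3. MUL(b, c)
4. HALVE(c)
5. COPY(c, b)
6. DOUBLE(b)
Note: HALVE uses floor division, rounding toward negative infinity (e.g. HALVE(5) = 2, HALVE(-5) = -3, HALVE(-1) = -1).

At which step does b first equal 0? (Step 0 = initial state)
Step 2

Tracing b:
Initial: b = 9
After step 1: b = 9
After step 2: b = 0 ← first occurrence
After step 3: b = 0
After step 4: b = 0
After step 5: b = 0
After step 6: b = 0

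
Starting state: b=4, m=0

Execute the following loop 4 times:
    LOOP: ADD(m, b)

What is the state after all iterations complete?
b=4, m=16

Iteration trace:
Start: b=4, m=0
After iteration 1: b=4, m=4
After iteration 2: b=4, m=8
After iteration 3: b=4, m=12
After iteration 4: b=4, m=16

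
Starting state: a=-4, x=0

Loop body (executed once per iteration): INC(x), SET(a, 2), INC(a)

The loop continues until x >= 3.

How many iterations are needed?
3

Tracing iterations:
Initial: a=-4, x=0
After iteration 1: a=3, x=1
After iteration 2: a=3, x=2
After iteration 3: a=3, x=3
x >= 3 now holds, so the loop exits after 3 iterations.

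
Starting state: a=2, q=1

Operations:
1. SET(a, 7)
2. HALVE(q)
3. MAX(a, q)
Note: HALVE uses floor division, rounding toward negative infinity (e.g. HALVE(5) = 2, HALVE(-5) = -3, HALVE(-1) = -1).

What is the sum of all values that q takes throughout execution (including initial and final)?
2

Values of q at each step:
Initial: q = 1
After step 1: q = 1
After step 2: q = 0
After step 3: q = 0
Sum = 1 + 1 + 0 + 0 = 2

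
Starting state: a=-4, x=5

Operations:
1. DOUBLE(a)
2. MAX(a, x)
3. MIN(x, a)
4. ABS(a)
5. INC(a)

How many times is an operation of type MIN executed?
1

Counting MIN operations:
Step 3: MIN(x, a) ← MIN
Total: 1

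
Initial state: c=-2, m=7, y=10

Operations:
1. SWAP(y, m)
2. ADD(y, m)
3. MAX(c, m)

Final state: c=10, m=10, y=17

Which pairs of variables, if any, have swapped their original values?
None

Comparing initial and final values:
c: -2 → 10
m: 7 → 10
y: 10 → 17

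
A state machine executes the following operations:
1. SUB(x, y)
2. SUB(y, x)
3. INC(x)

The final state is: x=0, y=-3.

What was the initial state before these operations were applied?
x=-5, y=-4

Working backwards:
Final state: x=0, y=-3
Before step 3 (INC(x)): x=-1, y=-3
Before step 2 (SUB(y, x)): x=-1, y=-4
Before step 1 (SUB(x, y)): x=-5, y=-4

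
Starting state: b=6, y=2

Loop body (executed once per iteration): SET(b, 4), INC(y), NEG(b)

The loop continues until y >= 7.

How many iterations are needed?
5

Tracing iterations:
Initial: b=6, y=2
After iteration 1: b=-4, y=3
After iteration 2: b=-4, y=4
After iteration 3: b=-4, y=5
After iteration 4: b=-4, y=6
After iteration 5: b=-4, y=7
y >= 7 now holds, so the loop exits after 5 iterations.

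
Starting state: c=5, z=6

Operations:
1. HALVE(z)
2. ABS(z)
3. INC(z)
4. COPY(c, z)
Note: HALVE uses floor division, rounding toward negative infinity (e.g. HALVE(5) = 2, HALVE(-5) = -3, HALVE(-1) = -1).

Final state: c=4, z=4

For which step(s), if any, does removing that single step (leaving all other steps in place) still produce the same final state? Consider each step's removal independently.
Step(s) 2

Testing removal of each single step:
Without step 1: final = c=7, z=7 (different)
Without step 2: final = c=4, z=4 (same)
Without step 3: final = c=3, z=3 (different)
Without step 4: final = c=5, z=4 (different)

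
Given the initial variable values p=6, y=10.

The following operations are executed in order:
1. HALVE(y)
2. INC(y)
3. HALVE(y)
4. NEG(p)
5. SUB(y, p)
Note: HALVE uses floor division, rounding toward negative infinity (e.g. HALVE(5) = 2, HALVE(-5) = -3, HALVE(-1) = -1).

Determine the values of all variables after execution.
{p: -6, y: 9}

Step-by-step execution:
Initial: p=6, y=10
After step 1 (HALVE(y)): p=6, y=5
After step 2 (INC(y)): p=6, y=6
After step 3 (HALVE(y)): p=6, y=3
After step 4 (NEG(p)): p=-6, y=3
After step 5 (SUB(y, p)): p=-6, y=9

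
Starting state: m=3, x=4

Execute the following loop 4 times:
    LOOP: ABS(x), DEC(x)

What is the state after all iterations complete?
m=3, x=0

Iteration trace:
Start: m=3, x=4
After iteration 1: m=3, x=3
After iteration 2: m=3, x=2
After iteration 3: m=3, x=1
After iteration 4: m=3, x=0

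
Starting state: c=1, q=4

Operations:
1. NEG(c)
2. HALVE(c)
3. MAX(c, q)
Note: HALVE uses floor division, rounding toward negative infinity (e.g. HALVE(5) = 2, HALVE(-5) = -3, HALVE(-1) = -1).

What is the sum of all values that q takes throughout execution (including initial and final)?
16

Values of q at each step:
Initial: q = 4
After step 1: q = 4
After step 2: q = 4
After step 3: q = 4
Sum = 4 + 4 + 4 + 4 = 16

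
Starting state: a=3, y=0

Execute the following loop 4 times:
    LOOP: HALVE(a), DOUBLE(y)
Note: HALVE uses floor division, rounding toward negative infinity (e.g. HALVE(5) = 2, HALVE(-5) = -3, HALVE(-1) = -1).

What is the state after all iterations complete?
a=0, y=0

Iteration trace:
Start: a=3, y=0
After iteration 1: a=1, y=0
After iteration 2: a=0, y=0
After iteration 3: a=0, y=0
After iteration 4: a=0, y=0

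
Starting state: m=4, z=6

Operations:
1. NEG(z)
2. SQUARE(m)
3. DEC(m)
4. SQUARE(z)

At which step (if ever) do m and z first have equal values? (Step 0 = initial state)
Never

m and z never become equal during execution.

Comparing values at each step:
Initial: m=4, z=6
After step 1: m=4, z=-6
After step 2: m=16, z=-6
After step 3: m=15, z=-6
After step 4: m=15, z=36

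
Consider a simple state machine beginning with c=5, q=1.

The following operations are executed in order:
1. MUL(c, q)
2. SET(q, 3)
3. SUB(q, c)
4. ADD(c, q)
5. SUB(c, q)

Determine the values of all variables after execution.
{c: 5, q: -2}

Step-by-step execution:
Initial: c=5, q=1
After step 1 (MUL(c, q)): c=5, q=1
After step 2 (SET(q, 3)): c=5, q=3
After step 3 (SUB(q, c)): c=5, q=-2
After step 4 (ADD(c, q)): c=3, q=-2
After step 5 (SUB(c, q)): c=5, q=-2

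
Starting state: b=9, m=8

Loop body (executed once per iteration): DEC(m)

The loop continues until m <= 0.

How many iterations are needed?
8

Tracing iterations:
Initial: b=9, m=8
After iteration 1: b=9, m=7
After iteration 2: b=9, m=6
After iteration 3: b=9, m=5
After iteration 4: b=9, m=4
After iteration 5: b=9, m=3
After iteration 6: b=9, m=2
After iteration 7: b=9, m=1
After iteration 8: b=9, m=0
m <= 0 now holds, so the loop exits after 8 iterations.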